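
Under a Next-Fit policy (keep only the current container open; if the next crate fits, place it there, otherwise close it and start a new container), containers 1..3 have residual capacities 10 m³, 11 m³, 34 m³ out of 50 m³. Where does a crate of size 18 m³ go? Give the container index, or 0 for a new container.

Next-Fit only looks at container 3, which has 34 m³ free.
18 m³ fits there.

3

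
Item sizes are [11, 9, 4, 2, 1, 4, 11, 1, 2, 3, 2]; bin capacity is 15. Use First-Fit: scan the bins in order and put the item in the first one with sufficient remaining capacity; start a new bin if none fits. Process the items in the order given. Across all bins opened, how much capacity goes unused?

Put 11 in bin 1; 4 remain.
Put 9 in bin 2; 6 remain.
Put 4 in bin 1; 0 remain.
Put 2 in bin 2; 4 remain.
Put 1 in bin 2; 3 remain.
Put 4 in bin 3; 11 remain.
Put 11 in bin 3; 0 remain.
Put 1 in bin 2; 2 remain.
Put 2 in bin 2; 0 remain.
Put 3 in bin 4; 12 remain.
Put 2 in bin 4; 10 remain.
4 bins × 15 = 60; used 50; unused 10.

10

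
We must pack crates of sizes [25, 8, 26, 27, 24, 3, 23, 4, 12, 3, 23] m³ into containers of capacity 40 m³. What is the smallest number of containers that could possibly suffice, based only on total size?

5

Total size = 25 + 8 + 26 + 27 + 24 + 3 + 23 + 4 + 12 + 3 + 23 = 178 m³.
⌈178 / 40⌉ = 5.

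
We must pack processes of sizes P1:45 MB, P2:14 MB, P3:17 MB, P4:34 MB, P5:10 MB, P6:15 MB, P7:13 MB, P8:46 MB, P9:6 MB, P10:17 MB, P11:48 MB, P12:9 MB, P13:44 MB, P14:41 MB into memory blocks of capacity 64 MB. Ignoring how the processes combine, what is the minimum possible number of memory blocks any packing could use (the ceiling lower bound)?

6

Total size = 45 + 14 + 17 + 34 + 10 + 15 + 13 + 46 + 6 + 17 + 48 + 9 + 44 + 41 = 359 MB.
⌈359 / 64⌉ = 6.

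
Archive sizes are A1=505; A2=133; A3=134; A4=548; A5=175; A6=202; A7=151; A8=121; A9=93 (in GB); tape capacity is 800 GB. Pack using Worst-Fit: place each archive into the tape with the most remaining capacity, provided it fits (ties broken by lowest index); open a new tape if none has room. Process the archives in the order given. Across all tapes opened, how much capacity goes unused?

tape 1: place A1 (505 GB), 295 GB left
tape 1: place A2 (133 GB), 162 GB left
tape 1: place A3 (134 GB), 28 GB left
tape 2: place A4 (548 GB), 252 GB left
tape 2: place A5 (175 GB), 77 GB left
tape 3: place A6 (202 GB), 598 GB left
tape 3: place A7 (151 GB), 447 GB left
tape 3: place A8 (121 GB), 326 GB left
tape 3: place A9 (93 GB), 233 GB left
3 tapes × 800 GB = 2400 GB; used 2062 GB; unused 338 GB.

338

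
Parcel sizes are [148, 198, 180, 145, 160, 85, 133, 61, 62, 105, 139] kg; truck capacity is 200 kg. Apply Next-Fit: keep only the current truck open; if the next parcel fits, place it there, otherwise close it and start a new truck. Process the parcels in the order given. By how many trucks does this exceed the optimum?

Next-Fit: [148] [198] [180] [145] [160] [85] [133,61] [62,105] [139] → 9 trucks.
Total size 1416 kg; any packing needs at least ⌈1416/200⌉ = 8 trucks.
An optimal packing achieves that bound: [198] [180] [160] [148] [145] [139,61] [133,62] [105,85] → 8 trucks.
Excess: 9 − 8 = 1.

1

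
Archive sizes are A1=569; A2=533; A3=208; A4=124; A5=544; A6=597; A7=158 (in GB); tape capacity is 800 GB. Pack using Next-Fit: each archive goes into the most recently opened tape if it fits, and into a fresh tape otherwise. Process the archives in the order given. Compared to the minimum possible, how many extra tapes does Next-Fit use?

Next-Fit: [569] [533,208] [124,544] [597,158] → 4 tapes.
Total size 2733 GB; any packing needs at least ⌈2733/800⌉ = 4 tapes.
So 4 is already optimal.

0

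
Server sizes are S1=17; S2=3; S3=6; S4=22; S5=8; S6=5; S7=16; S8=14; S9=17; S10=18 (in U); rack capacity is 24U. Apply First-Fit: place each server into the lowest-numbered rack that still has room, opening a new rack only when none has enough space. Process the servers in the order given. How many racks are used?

rack 1: place S1 (17U), 7U left
rack 1: place S2 (3U), 4U left
rack 2: place S3 (6U), 18U left
rack 3: place S4 (22U), 2U left
rack 2: place S5 (8U), 10U left
rack 2: place S6 (5U), 5U left
rack 4: place S7 (16U), 8U left
rack 5: place S8 (14U), 10U left
rack 6: place S9 (17U), 7U left
rack 7: place S10 (18U), 6U left

7 racks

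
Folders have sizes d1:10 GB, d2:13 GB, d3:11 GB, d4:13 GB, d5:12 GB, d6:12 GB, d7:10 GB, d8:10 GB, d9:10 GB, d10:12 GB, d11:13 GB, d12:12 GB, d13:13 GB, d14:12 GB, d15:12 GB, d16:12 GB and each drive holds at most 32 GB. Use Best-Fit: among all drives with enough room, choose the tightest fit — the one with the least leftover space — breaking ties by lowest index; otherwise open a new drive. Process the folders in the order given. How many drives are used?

8 drives

Put d1 (10 GB) in drive 1; 22 GB remain.
Put d2 (13 GB) in drive 1; 9 GB remain.
Put d3 (11 GB) in drive 2; 21 GB remain.
Put d4 (13 GB) in drive 2; 8 GB remain.
Put d5 (12 GB) in drive 3; 20 GB remain.
Put d6 (12 GB) in drive 3; 8 GB remain.
Put d7 (10 GB) in drive 4; 22 GB remain.
Put d8 (10 GB) in drive 4; 12 GB remain.
Put d9 (10 GB) in drive 4; 2 GB remain.
Put d10 (12 GB) in drive 5; 20 GB remain.
Put d11 (13 GB) in drive 5; 7 GB remain.
Put d12 (12 GB) in drive 6; 20 GB remain.
Put d13 (13 GB) in drive 6; 7 GB remain.
Put d14 (12 GB) in drive 7; 20 GB remain.
Put d15 (12 GB) in drive 7; 8 GB remain.
Put d16 (12 GB) in drive 8; 20 GB remain.
Final drives: [10,13] [11,13] [12,12] [10,10,10] [12,13] [12,13] [12,12] [12].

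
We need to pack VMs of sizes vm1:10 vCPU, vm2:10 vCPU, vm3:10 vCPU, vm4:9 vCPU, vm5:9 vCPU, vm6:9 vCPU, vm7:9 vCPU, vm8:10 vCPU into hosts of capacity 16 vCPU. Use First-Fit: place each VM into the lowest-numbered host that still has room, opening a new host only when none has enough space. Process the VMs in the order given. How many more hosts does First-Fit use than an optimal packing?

0

First-Fit: [10] [10] [10] [9] [9] [9] [9] [10] → 8 hosts.
8 VMs exceed 8 vCPU (half the capacity), and no two of those can share a host, so at least 8 hosts are needed.
So 8 is already optimal.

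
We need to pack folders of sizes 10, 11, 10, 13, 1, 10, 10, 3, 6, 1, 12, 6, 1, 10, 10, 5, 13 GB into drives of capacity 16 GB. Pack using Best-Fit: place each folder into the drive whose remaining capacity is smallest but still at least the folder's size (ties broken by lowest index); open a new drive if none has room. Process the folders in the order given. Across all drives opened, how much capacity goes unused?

10 GB → drive 1 (remaining 6 GB)
11 GB → drive 2 (remaining 5 GB)
10 GB → drive 3 (remaining 6 GB)
13 GB → drive 4 (remaining 3 GB)
1 GB → drive 4 (remaining 2 GB)
10 GB → drive 5 (remaining 6 GB)
10 GB → drive 6 (remaining 6 GB)
3 GB → drive 2 (remaining 2 GB)
6 GB → drive 1 (remaining 0 GB)
1 GB → drive 2 (remaining 1 GB)
12 GB → drive 7 (remaining 4 GB)
6 GB → drive 3 (remaining 0 GB)
1 GB → drive 2 (remaining 0 GB)
10 GB → drive 8 (remaining 6 GB)
10 GB → drive 9 (remaining 6 GB)
5 GB → drive 5 (remaining 1 GB)
13 GB → drive 10 (remaining 3 GB)
10 drives × 16 GB = 160 GB; used 132 GB; unused 28 GB.

28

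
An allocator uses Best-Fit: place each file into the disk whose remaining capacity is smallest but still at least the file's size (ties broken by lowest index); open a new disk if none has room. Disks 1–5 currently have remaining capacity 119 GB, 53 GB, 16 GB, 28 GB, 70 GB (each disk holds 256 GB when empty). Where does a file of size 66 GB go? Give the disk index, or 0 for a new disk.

5

Disks with room: disk 1 (119 GB), disk 5 (70 GB).
Tightest fit is disk 5 with 70 GB free.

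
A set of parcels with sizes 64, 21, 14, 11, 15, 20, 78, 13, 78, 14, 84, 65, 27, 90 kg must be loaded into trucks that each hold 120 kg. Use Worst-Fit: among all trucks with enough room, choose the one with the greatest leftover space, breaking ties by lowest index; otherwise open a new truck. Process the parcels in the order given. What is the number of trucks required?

6

64 kg → truck 1 (remaining 56 kg)
21 kg → truck 1 (remaining 35 kg)
14 kg → truck 1 (remaining 21 kg)
11 kg → truck 1 (remaining 10 kg)
15 kg → truck 2 (remaining 105 kg)
20 kg → truck 2 (remaining 85 kg)
78 kg → truck 2 (remaining 7 kg)
13 kg → truck 3 (remaining 107 kg)
78 kg → truck 3 (remaining 29 kg)
14 kg → truck 3 (remaining 15 kg)
84 kg → truck 4 (remaining 36 kg)
65 kg → truck 5 (remaining 55 kg)
27 kg → truck 5 (remaining 28 kg)
90 kg → truck 6 (remaining 30 kg)
Final trucks: [64,21,14,11] [15,20,78] [13,78,14] [84] [65,27] [90].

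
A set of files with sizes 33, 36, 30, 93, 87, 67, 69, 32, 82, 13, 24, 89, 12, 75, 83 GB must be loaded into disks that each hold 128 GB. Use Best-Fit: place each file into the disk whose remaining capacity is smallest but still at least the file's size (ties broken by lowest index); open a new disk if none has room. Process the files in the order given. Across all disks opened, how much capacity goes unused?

327

disk 1: place 33 GB, 95 GB left
disk 1: place 36 GB, 59 GB left
disk 1: place 30 GB, 29 GB left
disk 2: place 93 GB, 35 GB left
disk 3: place 87 GB, 41 GB left
disk 4: place 67 GB, 61 GB left
disk 5: place 69 GB, 59 GB left
disk 2: place 32 GB, 3 GB left
disk 6: place 82 GB, 46 GB left
disk 1: place 13 GB, 16 GB left
disk 3: place 24 GB, 17 GB left
disk 7: place 89 GB, 39 GB left
disk 1: place 12 GB, 4 GB left
disk 8: place 75 GB, 53 GB left
disk 9: place 83 GB, 45 GB left
9 disks × 128 GB = 1152 GB; used 825 GB; unused 327 GB.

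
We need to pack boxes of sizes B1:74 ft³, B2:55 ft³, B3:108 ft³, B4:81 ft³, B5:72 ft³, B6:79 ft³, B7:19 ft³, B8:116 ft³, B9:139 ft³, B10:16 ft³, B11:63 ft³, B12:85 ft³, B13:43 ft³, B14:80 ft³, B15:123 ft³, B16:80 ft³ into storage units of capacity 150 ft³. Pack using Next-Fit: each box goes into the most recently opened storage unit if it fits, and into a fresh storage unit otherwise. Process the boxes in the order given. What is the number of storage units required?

Put B1 (74 ft³) in storage unit 1; 76 ft³ remain.
Put B2 (55 ft³) in storage unit 1; 21 ft³ remain.
Put B3 (108 ft³) in storage unit 2; 42 ft³ remain.
Put B4 (81 ft³) in storage unit 3; 69 ft³ remain.
Put B5 (72 ft³) in storage unit 4; 78 ft³ remain.
Put B6 (79 ft³) in storage unit 5; 71 ft³ remain.
Put B7 (19 ft³) in storage unit 5; 52 ft³ remain.
Put B8 (116 ft³) in storage unit 6; 34 ft³ remain.
Put B9 (139 ft³) in storage unit 7; 11 ft³ remain.
Put B10 (16 ft³) in storage unit 8; 134 ft³ remain.
Put B11 (63 ft³) in storage unit 8; 71 ft³ remain.
Put B12 (85 ft³) in storage unit 9; 65 ft³ remain.
Put B13 (43 ft³) in storage unit 9; 22 ft³ remain.
Put B14 (80 ft³) in storage unit 10; 70 ft³ remain.
Put B15 (123 ft³) in storage unit 11; 27 ft³ remain.
Put B16 (80 ft³) in storage unit 12; 70 ft³ remain.
Final storage units: [74,55] [108] [81] [72] [79,19] [116] [139] [16,63] [85,43] [80] [123] [80].

12 storage units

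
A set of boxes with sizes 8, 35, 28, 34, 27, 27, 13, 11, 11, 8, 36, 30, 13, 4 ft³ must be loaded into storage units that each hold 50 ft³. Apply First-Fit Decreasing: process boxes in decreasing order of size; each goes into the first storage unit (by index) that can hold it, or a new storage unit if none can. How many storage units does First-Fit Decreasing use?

7 storage units

Sorted descending: 36, 35, 34, 30, 28, 27, 27, 13, 13, 11, 11, 8, 8, 4.
Put 36 ft³ in storage unit 1; 14 ft³ remain.
Put 35 ft³ in storage unit 2; 15 ft³ remain.
Put 34 ft³ in storage unit 3; 16 ft³ remain.
Put 30 ft³ in storage unit 4; 20 ft³ remain.
Put 28 ft³ in storage unit 5; 22 ft³ remain.
Put 27 ft³ in storage unit 6; 23 ft³ remain.
Put 27 ft³ in storage unit 7; 23 ft³ remain.
Put 13 ft³ in storage unit 1; 1 ft³ remain.
Put 13 ft³ in storage unit 2; 2 ft³ remain.
Put 11 ft³ in storage unit 3; 5 ft³ remain.
Put 11 ft³ in storage unit 4; 9 ft³ remain.
Put 8 ft³ in storage unit 4; 1 ft³ remain.
Put 8 ft³ in storage unit 5; 14 ft³ remain.
Put 4 ft³ in storage unit 3; 1 ft³ remain.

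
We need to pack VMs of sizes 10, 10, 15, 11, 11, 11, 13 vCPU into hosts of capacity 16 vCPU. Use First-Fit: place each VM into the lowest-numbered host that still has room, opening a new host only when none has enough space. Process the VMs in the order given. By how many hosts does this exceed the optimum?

0

First-Fit: [10] [10] [15] [11] [11] [11] [13] → 7 hosts.
7 VMs exceed 8 vCPU (half the capacity), and no two of those can share a host, so at least 7 hosts are needed.
So 7 is already optimal.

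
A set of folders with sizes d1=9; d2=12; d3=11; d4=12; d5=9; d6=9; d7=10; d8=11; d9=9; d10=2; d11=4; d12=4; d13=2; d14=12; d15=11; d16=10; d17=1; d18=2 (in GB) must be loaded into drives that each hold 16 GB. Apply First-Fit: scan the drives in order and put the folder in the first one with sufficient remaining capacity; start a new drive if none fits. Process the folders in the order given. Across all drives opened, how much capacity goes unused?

52

drive 1: place d1 (9 GB), 7 GB left
drive 2: place d2 (12 GB), 4 GB left
drive 3: place d3 (11 GB), 5 GB left
drive 4: place d4 (12 GB), 4 GB left
drive 5: place d5 (9 GB), 7 GB left
drive 6: place d6 (9 GB), 7 GB left
drive 7: place d7 (10 GB), 6 GB left
drive 8: place d8 (11 GB), 5 GB left
drive 9: place d9 (9 GB), 7 GB left
drive 1: place d10 (2 GB), 5 GB left
drive 1: place d11 (4 GB), 1 GB left
drive 2: place d12 (4 GB), 0 GB left
drive 3: place d13 (2 GB), 3 GB left
drive 10: place d14 (12 GB), 4 GB left
drive 11: place d15 (11 GB), 5 GB left
drive 12: place d16 (10 GB), 6 GB left
drive 1: place d17 (1 GB), 0 GB left
drive 3: place d18 (2 GB), 1 GB left
12 drives × 16 GB = 192 GB; used 140 GB; unused 52 GB.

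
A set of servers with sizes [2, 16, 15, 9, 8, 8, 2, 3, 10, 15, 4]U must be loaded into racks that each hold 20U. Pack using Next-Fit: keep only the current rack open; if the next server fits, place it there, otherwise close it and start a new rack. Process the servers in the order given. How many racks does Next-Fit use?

Put 2U in rack 1; 18U remain.
Put 16U in rack 1; 2U remain.
Put 15U in rack 2; 5U remain.
Put 9U in rack 3; 11U remain.
Put 8U in rack 3; 3U remain.
Put 8U in rack 4; 12U remain.
Put 2U in rack 4; 10U remain.
Put 3U in rack 4; 7U remain.
Put 10U in rack 5; 10U remain.
Put 15U in rack 6; 5U remain.
Put 4U in rack 6; 1U remain.
Final racks: [2,16] [15] [9,8] [8,2,3] [10] [15,4].

6 racks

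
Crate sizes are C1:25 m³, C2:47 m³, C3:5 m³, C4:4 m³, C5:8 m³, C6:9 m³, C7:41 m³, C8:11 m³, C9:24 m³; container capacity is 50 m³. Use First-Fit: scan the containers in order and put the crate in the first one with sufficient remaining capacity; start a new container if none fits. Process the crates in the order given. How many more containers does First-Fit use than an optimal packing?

First-Fit: [25,5,4,8] [47] [9,41] [11,24] → 4 containers.
Total size 174 m³; any packing needs at least ⌈174/50⌉ = 4 containers.
So 4 is already optimal.

0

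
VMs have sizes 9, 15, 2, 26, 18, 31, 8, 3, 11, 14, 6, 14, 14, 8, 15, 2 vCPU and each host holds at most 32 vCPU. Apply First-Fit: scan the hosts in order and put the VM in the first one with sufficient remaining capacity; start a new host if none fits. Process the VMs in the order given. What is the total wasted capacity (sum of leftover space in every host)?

28

Put 9 vCPU in host 1; 23 vCPU remain.
Put 15 vCPU in host 1; 8 vCPU remain.
Put 2 vCPU in host 1; 6 vCPU remain.
Put 26 vCPU in host 2; 6 vCPU remain.
Put 18 vCPU in host 3; 14 vCPU remain.
Put 31 vCPU in host 4; 1 vCPU remain.
Put 8 vCPU in host 3; 6 vCPU remain.
Put 3 vCPU in host 1; 3 vCPU remain.
Put 11 vCPU in host 5; 21 vCPU remain.
Put 14 vCPU in host 5; 7 vCPU remain.
Put 6 vCPU in host 2; 0 vCPU remain.
Put 14 vCPU in host 6; 18 vCPU remain.
Put 14 vCPU in host 6; 4 vCPU remain.
Put 8 vCPU in host 7; 24 vCPU remain.
Put 15 vCPU in host 7; 9 vCPU remain.
Put 2 vCPU in host 1; 1 vCPU remain.
7 hosts × 32 vCPU = 224 vCPU; used 196 vCPU; unused 28 vCPU.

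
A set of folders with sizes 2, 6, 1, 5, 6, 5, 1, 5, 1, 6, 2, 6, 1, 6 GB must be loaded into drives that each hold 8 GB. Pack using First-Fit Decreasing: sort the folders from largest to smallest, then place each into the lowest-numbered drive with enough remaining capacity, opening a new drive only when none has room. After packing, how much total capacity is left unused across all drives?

11

Sorted descending: 6, 6, 6, 6, 6, 5, 5, 5, 2, 2, 1, 1, 1, 1.
drive 1: place 6 GB, 2 GB left
drive 2: place 6 GB, 2 GB left
drive 3: place 6 GB, 2 GB left
drive 4: place 6 GB, 2 GB left
drive 5: place 6 GB, 2 GB left
drive 6: place 5 GB, 3 GB left
drive 7: place 5 GB, 3 GB left
drive 8: place 5 GB, 3 GB left
drive 1: place 2 GB, 0 GB left
drive 2: place 2 GB, 0 GB left
drive 3: place 1 GB, 1 GB left
drive 3: place 1 GB, 0 GB left
drive 4: place 1 GB, 1 GB left
drive 4: place 1 GB, 0 GB left
8 drives × 8 GB = 64 GB; used 53 GB; unused 11 GB.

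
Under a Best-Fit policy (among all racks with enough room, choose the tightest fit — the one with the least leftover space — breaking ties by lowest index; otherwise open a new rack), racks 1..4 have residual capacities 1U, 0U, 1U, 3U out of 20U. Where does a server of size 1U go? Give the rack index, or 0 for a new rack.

1

Racks with room: rack 1 (1U), rack 3 (1U), rack 4 (3U).
Tightest fit is rack 1 with 1U free.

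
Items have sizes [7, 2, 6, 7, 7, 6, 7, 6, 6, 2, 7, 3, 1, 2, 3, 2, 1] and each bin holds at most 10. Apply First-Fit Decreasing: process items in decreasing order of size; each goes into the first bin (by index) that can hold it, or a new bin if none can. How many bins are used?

Sorted descending: 7, 7, 7, 7, 7, 6, 6, 6, 6, 3, 3, 2, 2, 2, 2, 1, 1.
7 → bin 1 (remaining 3)
7 → bin 2 (remaining 3)
7 → bin 3 (remaining 3)
7 → bin 4 (remaining 3)
7 → bin 5 (remaining 3)
6 → bin 6 (remaining 4)
6 → bin 7 (remaining 4)
6 → bin 8 (remaining 4)
6 → bin 9 (remaining 4)
3 → bin 1 (remaining 0)
3 → bin 2 (remaining 0)
2 → bin 3 (remaining 1)
2 → bin 4 (remaining 1)
2 → bin 5 (remaining 1)
2 → bin 6 (remaining 2)
1 → bin 3 (remaining 0)
1 → bin 4 (remaining 0)
Final bins: [7,3] [7,3] [7,2,1] [7,2,1] [7,2] [6,2] [6] [6] [6].

9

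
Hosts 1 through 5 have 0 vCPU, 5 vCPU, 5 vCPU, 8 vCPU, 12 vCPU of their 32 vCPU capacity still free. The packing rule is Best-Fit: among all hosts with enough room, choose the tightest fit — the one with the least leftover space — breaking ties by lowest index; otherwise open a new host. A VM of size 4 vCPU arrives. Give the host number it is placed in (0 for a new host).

Hosts with room: host 2 (5 vCPU), host 3 (5 vCPU), host 4 (8 vCPU), host 5 (12 vCPU).
Tightest fit is host 2 with 5 vCPU free.

2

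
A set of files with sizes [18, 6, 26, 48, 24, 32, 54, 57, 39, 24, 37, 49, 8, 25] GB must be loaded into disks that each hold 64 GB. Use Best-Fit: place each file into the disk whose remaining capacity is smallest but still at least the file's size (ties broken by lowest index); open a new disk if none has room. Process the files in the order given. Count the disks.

Put 18 GB in disk 1; 46 GB remain.
Put 6 GB in disk 1; 40 GB remain.
Put 26 GB in disk 1; 14 GB remain.
Put 48 GB in disk 2; 16 GB remain.
Put 24 GB in disk 3; 40 GB remain.
Put 32 GB in disk 3; 8 GB remain.
Put 54 GB in disk 4; 10 GB remain.
Put 57 GB in disk 5; 7 GB remain.
Put 39 GB in disk 6; 25 GB remain.
Put 24 GB in disk 6; 1 GB remain.
Put 37 GB in disk 7; 27 GB remain.
Put 49 GB in disk 8; 15 GB remain.
Put 8 GB in disk 3; 0 GB remain.
Put 25 GB in disk 7; 2 GB remain.
Final disks: [18,6,26] [48] [24,32,8] [54] [57] [39,24] [37,25] [49].

8 disks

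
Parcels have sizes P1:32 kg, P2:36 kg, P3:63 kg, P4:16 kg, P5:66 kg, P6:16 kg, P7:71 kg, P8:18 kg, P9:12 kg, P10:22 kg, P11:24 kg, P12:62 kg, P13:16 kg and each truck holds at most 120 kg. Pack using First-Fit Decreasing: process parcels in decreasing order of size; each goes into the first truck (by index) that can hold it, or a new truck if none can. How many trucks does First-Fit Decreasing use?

4

Sorted descending: 71, 66, 63, 62, 36, 32, 24, 22, 18, 16, 16, 16, 12.
Put 71 kg in truck 1; 49 kg remain.
Put 66 kg in truck 2; 54 kg remain.
Put 63 kg in truck 3; 57 kg remain.
Put 62 kg in truck 4; 58 kg remain.
Put 36 kg in truck 1; 13 kg remain.
Put 32 kg in truck 2; 22 kg remain.
Put 24 kg in truck 3; 33 kg remain.
Put 22 kg in truck 2; 0 kg remain.
Put 18 kg in truck 3; 15 kg remain.
Put 16 kg in truck 4; 42 kg remain.
Put 16 kg in truck 4; 26 kg remain.
Put 16 kg in truck 4; 10 kg remain.
Put 12 kg in truck 1; 1 kg remain.
Final trucks: [71,36,12] [66,32,22] [63,24,18] [62,16,16,16].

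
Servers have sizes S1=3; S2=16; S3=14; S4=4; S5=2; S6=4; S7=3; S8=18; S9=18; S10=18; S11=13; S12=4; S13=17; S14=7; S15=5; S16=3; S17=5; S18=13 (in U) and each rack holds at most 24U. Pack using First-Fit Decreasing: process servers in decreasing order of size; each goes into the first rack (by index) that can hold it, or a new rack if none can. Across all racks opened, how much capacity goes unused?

Sorted descending: 18, 18, 18, 17, 16, 14, 13, 13, 7, 5, 5, 4, 4, 4, 3, 3, 3, 2.
18U → rack 1 (remaining 6U)
18U → rack 2 (remaining 6U)
18U → rack 3 (remaining 6U)
17U → rack 4 (remaining 7U)
16U → rack 5 (remaining 8U)
14U → rack 6 (remaining 10U)
13U → rack 7 (remaining 11U)
13U → rack 8 (remaining 11U)
7U → rack 4 (remaining 0U)
5U → rack 1 (remaining 1U)
5U → rack 2 (remaining 1U)
4U → rack 3 (remaining 2U)
4U → rack 5 (remaining 4U)
4U → rack 5 (remaining 0U)
3U → rack 6 (remaining 7U)
3U → rack 6 (remaining 4U)
3U → rack 6 (remaining 1U)
2U → rack 3 (remaining 0U)
8 racks × 24U = 192U; used 167U; unused 25U.

25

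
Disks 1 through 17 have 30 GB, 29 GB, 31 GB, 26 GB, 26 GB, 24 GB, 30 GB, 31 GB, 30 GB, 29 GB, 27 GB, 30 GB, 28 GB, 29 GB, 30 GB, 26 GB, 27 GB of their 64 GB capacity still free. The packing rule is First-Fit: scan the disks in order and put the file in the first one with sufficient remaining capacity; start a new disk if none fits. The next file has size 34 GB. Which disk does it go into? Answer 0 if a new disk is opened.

0

No disk has ≥ 34 GB free, so a new disk is opened.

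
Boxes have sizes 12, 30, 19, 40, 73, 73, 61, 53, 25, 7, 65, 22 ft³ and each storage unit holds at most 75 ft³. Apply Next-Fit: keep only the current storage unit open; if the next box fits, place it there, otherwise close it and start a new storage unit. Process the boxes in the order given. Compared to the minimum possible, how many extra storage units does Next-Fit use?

2

Next-Fit: [12,30,19] [40] [73] [73] [61] [53] [25,7] [65] [22] → 9 storage units.
Total size 480 ft³; any packing needs at least ⌈480/75⌉ = 7 storage units.
An optimal packing achieves that bound: [73] [73] [65,7] [61,12] [53,22] [40,30] [25,19] → 7 storage units.
Excess: 9 − 7 = 2.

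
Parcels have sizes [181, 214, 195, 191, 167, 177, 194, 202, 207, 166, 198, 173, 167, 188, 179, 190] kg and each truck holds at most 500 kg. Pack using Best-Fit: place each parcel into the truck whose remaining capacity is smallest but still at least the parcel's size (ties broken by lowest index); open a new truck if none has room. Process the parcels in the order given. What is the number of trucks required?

8 trucks

truck 1: place 181 kg, 319 kg left
truck 1: place 214 kg, 105 kg left
truck 2: place 195 kg, 305 kg left
truck 2: place 191 kg, 114 kg left
truck 3: place 167 kg, 333 kg left
truck 3: place 177 kg, 156 kg left
truck 4: place 194 kg, 306 kg left
truck 4: place 202 kg, 104 kg left
truck 5: place 207 kg, 293 kg left
truck 5: place 166 kg, 127 kg left
truck 6: place 198 kg, 302 kg left
truck 6: place 173 kg, 129 kg left
truck 7: place 167 kg, 333 kg left
truck 7: place 188 kg, 145 kg left
truck 8: place 179 kg, 321 kg left
truck 8: place 190 kg, 131 kg left
Final trucks: [181,214] [195,191] [167,177] [194,202] [207,166] [198,173] [167,188] [179,190].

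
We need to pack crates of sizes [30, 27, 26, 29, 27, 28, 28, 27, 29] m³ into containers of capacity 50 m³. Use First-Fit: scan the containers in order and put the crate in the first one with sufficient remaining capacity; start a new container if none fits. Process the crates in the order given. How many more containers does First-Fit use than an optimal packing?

First-Fit: [30] [27] [26] [29] [27] [28] [28] [27] [29] → 9 containers.
9 crates exceed 25 m³ (half the capacity), and no two of those can share a container, so at least 9 containers are needed.
So 9 is already optimal.

0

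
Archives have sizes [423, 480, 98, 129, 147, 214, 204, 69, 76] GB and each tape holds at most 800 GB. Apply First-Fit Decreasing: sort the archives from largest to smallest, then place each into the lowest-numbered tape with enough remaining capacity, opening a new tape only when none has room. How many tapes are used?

3 tapes

Sorted descending: 480, 423, 214, 204, 147, 129, 98, 76, 69.
tape 1: place 480 GB, 320 GB left
tape 2: place 423 GB, 377 GB left
tape 1: place 214 GB, 106 GB left
tape 2: place 204 GB, 173 GB left
tape 2: place 147 GB, 26 GB left
tape 3: place 129 GB, 671 GB left
tape 1: place 98 GB, 8 GB left
tape 3: place 76 GB, 595 GB left
tape 3: place 69 GB, 526 GB left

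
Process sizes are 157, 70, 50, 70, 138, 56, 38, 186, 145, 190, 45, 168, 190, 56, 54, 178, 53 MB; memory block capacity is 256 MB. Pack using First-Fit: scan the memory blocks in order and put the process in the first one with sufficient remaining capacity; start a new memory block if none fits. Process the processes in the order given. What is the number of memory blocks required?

memory block 1: place 157 MB, 99 MB left
memory block 1: place 70 MB, 29 MB left
memory block 2: place 50 MB, 206 MB left
memory block 2: place 70 MB, 136 MB left
memory block 3: place 138 MB, 118 MB left
memory block 2: place 56 MB, 80 MB left
memory block 2: place 38 MB, 42 MB left
memory block 4: place 186 MB, 70 MB left
memory block 5: place 145 MB, 111 MB left
memory block 6: place 190 MB, 66 MB left
memory block 3: place 45 MB, 73 MB left
memory block 7: place 168 MB, 88 MB left
memory block 8: place 190 MB, 66 MB left
memory block 3: place 56 MB, 17 MB left
memory block 4: place 54 MB, 16 MB left
memory block 9: place 178 MB, 78 MB left
memory block 5: place 53 MB, 58 MB left

9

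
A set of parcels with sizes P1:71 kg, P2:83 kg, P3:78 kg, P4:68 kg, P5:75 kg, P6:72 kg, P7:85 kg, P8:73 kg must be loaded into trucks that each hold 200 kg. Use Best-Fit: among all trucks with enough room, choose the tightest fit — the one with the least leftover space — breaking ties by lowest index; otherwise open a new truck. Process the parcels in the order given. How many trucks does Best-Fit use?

4 trucks

P1 (71 kg) → truck 1 (remaining 129 kg)
P2 (83 kg) → truck 1 (remaining 46 kg)
P3 (78 kg) → truck 2 (remaining 122 kg)
P4 (68 kg) → truck 2 (remaining 54 kg)
P5 (75 kg) → truck 3 (remaining 125 kg)
P6 (72 kg) → truck 3 (remaining 53 kg)
P7 (85 kg) → truck 4 (remaining 115 kg)
P8 (73 kg) → truck 4 (remaining 42 kg)
Final trucks: [71,83] [78,68] [75,72] [85,73].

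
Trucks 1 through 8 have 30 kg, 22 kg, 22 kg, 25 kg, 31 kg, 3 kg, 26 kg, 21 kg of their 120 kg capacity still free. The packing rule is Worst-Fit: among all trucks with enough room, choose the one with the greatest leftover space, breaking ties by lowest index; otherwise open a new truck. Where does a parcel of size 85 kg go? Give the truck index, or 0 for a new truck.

No truck has ≥ 85 kg free, so a new truck is opened.

0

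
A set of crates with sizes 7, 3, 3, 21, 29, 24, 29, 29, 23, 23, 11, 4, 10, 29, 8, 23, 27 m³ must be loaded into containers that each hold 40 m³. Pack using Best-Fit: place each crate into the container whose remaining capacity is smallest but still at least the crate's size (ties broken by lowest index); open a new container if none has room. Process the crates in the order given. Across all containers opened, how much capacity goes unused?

97

7 m³ → container 1 (remaining 33 m³)
3 m³ → container 1 (remaining 30 m³)
3 m³ → container 1 (remaining 27 m³)
21 m³ → container 1 (remaining 6 m³)
29 m³ → container 2 (remaining 11 m³)
24 m³ → container 3 (remaining 16 m³)
29 m³ → container 4 (remaining 11 m³)
29 m³ → container 5 (remaining 11 m³)
23 m³ → container 6 (remaining 17 m³)
23 m³ → container 7 (remaining 17 m³)
11 m³ → container 2 (remaining 0 m³)
4 m³ → container 1 (remaining 2 m³)
10 m³ → container 4 (remaining 1 m³)
29 m³ → container 8 (remaining 11 m³)
8 m³ → container 5 (remaining 3 m³)
23 m³ → container 9 (remaining 17 m³)
27 m³ → container 10 (remaining 13 m³)
10 containers × 40 m³ = 400 m³; used 303 m³; unused 97 m³.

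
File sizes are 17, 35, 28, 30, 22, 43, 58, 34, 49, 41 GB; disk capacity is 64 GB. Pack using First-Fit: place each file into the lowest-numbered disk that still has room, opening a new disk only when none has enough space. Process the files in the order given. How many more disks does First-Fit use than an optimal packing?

1

First-Fit: [17,35] [28,30] [22,34] [43] [58] [49] [41] → 7 disks.
Total size 357 GB; any packing needs at least ⌈357/64⌉ = 6 disks.
An optimal packing achieves that bound: [58] [49] [43,17] [41,22] [35,28] [34,30] → 6 disks.
Excess: 7 − 6 = 1.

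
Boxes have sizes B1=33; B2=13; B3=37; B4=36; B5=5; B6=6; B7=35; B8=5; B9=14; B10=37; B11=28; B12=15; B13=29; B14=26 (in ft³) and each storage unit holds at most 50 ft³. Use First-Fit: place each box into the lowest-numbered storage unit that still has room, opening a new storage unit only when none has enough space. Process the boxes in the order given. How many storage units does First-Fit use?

storage unit 1: place B1 (33 ft³), 17 ft³ left
storage unit 1: place B2 (13 ft³), 4 ft³ left
storage unit 2: place B3 (37 ft³), 13 ft³ left
storage unit 3: place B4 (36 ft³), 14 ft³ left
storage unit 2: place B5 (5 ft³), 8 ft³ left
storage unit 2: place B6 (6 ft³), 2 ft³ left
storage unit 4: place B7 (35 ft³), 15 ft³ left
storage unit 3: place B8 (5 ft³), 9 ft³ left
storage unit 4: place B9 (14 ft³), 1 ft³ left
storage unit 5: place B10 (37 ft³), 13 ft³ left
storage unit 6: place B11 (28 ft³), 22 ft³ left
storage unit 6: place B12 (15 ft³), 7 ft³ left
storage unit 7: place B13 (29 ft³), 21 ft³ left
storage unit 8: place B14 (26 ft³), 24 ft³ left

8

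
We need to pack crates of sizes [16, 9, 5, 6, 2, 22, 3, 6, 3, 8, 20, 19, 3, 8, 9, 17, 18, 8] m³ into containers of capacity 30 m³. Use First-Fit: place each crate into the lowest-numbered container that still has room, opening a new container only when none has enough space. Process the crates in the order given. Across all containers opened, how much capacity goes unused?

Put 16 m³ in container 1; 14 m³ remain.
Put 9 m³ in container 1; 5 m³ remain.
Put 5 m³ in container 1; 0 m³ remain.
Put 6 m³ in container 2; 24 m³ remain.
Put 2 m³ in container 2; 22 m³ remain.
Put 22 m³ in container 2; 0 m³ remain.
Put 3 m³ in container 3; 27 m³ remain.
Put 6 m³ in container 3; 21 m³ remain.
Put 3 m³ in container 3; 18 m³ remain.
Put 8 m³ in container 3; 10 m³ remain.
Put 20 m³ in container 4; 10 m³ remain.
Put 19 m³ in container 5; 11 m³ remain.
Put 3 m³ in container 3; 7 m³ remain.
Put 8 m³ in container 4; 2 m³ remain.
Put 9 m³ in container 5; 2 m³ remain.
Put 17 m³ in container 6; 13 m³ remain.
Put 18 m³ in container 7; 12 m³ remain.
Put 8 m³ in container 6; 5 m³ remain.
7 containers × 30 m³ = 210 m³; used 182 m³; unused 28 m³.

28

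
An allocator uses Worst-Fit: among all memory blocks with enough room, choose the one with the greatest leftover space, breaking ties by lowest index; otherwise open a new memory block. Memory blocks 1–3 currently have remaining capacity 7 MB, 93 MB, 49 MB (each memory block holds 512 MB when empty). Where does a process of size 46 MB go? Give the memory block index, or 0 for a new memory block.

Memory blocks with room: memory block 2 (93 MB), memory block 3 (49 MB).
Most room is memory block 2 with 93 MB free.

2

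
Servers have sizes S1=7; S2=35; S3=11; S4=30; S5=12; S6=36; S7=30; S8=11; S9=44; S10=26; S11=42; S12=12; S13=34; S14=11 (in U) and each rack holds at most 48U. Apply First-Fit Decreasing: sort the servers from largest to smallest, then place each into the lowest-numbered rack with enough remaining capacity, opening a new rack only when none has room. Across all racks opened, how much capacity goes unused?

Sorted descending: 44, 42, 36, 35, 34, 30, 30, 26, 12, 12, 11, 11, 11, 7.
44U → rack 1 (remaining 4U)
42U → rack 2 (remaining 6U)
36U → rack 3 (remaining 12U)
35U → rack 4 (remaining 13U)
34U → rack 5 (remaining 14U)
30U → rack 6 (remaining 18U)
30U → rack 7 (remaining 18U)
26U → rack 8 (remaining 22U)
12U → rack 3 (remaining 0U)
12U → rack 4 (remaining 1U)
11U → rack 5 (remaining 3U)
11U → rack 6 (remaining 7U)
11U → rack 7 (remaining 7U)
7U → rack 6 (remaining 0U)
8 racks × 48U = 384U; used 341U; unused 43U.

43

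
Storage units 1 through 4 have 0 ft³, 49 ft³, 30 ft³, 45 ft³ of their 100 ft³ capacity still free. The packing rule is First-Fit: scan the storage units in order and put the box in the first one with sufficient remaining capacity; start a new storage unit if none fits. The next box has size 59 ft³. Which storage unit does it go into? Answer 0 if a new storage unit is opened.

No storage unit has ≥ 59 ft³ free, so a new storage unit is opened.

0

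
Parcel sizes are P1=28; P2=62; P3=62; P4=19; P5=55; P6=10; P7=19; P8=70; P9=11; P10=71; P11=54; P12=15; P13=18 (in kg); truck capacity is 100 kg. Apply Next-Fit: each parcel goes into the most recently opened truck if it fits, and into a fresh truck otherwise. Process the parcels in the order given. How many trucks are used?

6 trucks

Put P1 (28 kg) in truck 1; 72 kg remain.
Put P2 (62 kg) in truck 1; 10 kg remain.
Put P3 (62 kg) in truck 2; 38 kg remain.
Put P4 (19 kg) in truck 2; 19 kg remain.
Put P5 (55 kg) in truck 3; 45 kg remain.
Put P6 (10 kg) in truck 3; 35 kg remain.
Put P7 (19 kg) in truck 3; 16 kg remain.
Put P8 (70 kg) in truck 4; 30 kg remain.
Put P9 (11 kg) in truck 4; 19 kg remain.
Put P10 (71 kg) in truck 5; 29 kg remain.
Put P11 (54 kg) in truck 6; 46 kg remain.
Put P12 (15 kg) in truck 6; 31 kg remain.
Put P13 (18 kg) in truck 6; 13 kg remain.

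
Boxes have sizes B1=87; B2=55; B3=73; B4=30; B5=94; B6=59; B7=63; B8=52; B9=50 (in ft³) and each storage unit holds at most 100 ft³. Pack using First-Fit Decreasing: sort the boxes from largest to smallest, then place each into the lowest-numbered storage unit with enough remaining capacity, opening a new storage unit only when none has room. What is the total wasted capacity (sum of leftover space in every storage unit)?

Sorted descending: 94, 87, 73, 63, 59, 55, 52, 50, 30.
94 ft³ → storage unit 1 (remaining 6 ft³)
87 ft³ → storage unit 2 (remaining 13 ft³)
73 ft³ → storage unit 3 (remaining 27 ft³)
63 ft³ → storage unit 4 (remaining 37 ft³)
59 ft³ → storage unit 5 (remaining 41 ft³)
55 ft³ → storage unit 6 (remaining 45 ft³)
52 ft³ → storage unit 7 (remaining 48 ft³)
50 ft³ → storage unit 8 (remaining 50 ft³)
30 ft³ → storage unit 4 (remaining 7 ft³)
8 storage units × 100 ft³ = 800 ft³; used 563 ft³; unused 237 ft³.

237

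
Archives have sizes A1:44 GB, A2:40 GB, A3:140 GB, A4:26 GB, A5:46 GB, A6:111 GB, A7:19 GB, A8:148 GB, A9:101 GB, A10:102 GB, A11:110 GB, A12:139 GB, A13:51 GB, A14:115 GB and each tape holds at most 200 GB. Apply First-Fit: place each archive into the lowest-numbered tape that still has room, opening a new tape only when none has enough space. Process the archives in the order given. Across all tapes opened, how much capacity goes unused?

608

tape 1: place A1 (44 GB), 156 GB left
tape 1: place A2 (40 GB), 116 GB left
tape 2: place A3 (140 GB), 60 GB left
tape 1: place A4 (26 GB), 90 GB left
tape 1: place A5 (46 GB), 44 GB left
tape 3: place A6 (111 GB), 89 GB left
tape 1: place A7 (19 GB), 25 GB left
tape 4: place A8 (148 GB), 52 GB left
tape 5: place A9 (101 GB), 99 GB left
tape 6: place A10 (102 GB), 98 GB left
tape 7: place A11 (110 GB), 90 GB left
tape 8: place A12 (139 GB), 61 GB left
tape 2: place A13 (51 GB), 9 GB left
tape 9: place A14 (115 GB), 85 GB left
9 tapes × 200 GB = 1800 GB; used 1192 GB; unused 608 GB.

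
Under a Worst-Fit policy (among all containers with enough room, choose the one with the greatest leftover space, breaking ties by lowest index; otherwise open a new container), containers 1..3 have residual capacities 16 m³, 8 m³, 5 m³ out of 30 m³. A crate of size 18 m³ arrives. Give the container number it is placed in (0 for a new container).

0

No container has ≥ 18 m³ free, so a new container is opened.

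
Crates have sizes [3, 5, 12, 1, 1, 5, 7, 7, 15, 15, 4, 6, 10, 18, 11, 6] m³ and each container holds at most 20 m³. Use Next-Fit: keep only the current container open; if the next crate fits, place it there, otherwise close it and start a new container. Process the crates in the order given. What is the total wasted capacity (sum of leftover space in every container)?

3 m³ → container 1 (remaining 17 m³)
5 m³ → container 1 (remaining 12 m³)
12 m³ → container 1 (remaining 0 m³)
1 m³ → container 2 (remaining 19 m³)
1 m³ → container 2 (remaining 18 m³)
5 m³ → container 2 (remaining 13 m³)
7 m³ → container 2 (remaining 6 m³)
7 m³ → container 3 (remaining 13 m³)
15 m³ → container 4 (remaining 5 m³)
15 m³ → container 5 (remaining 5 m³)
4 m³ → container 5 (remaining 1 m³)
6 m³ → container 6 (remaining 14 m³)
10 m³ → container 6 (remaining 4 m³)
18 m³ → container 7 (remaining 2 m³)
11 m³ → container 8 (remaining 9 m³)
6 m³ → container 8 (remaining 3 m³)
8 containers × 20 m³ = 160 m³; used 126 m³; unused 34 m³.

34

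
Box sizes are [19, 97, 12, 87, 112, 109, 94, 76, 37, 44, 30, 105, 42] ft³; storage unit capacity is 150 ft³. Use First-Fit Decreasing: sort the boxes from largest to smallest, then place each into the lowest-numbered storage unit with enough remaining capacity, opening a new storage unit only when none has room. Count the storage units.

Sorted descending: 112, 109, 105, 97, 94, 87, 76, 44, 42, 37, 30, 19, 12.
112 ft³ → storage unit 1 (remaining 38 ft³)
109 ft³ → storage unit 2 (remaining 41 ft³)
105 ft³ → storage unit 3 (remaining 45 ft³)
97 ft³ → storage unit 4 (remaining 53 ft³)
94 ft³ → storage unit 5 (remaining 56 ft³)
87 ft³ → storage unit 6 (remaining 63 ft³)
76 ft³ → storage unit 7 (remaining 74 ft³)
44 ft³ → storage unit 3 (remaining 1 ft³)
42 ft³ → storage unit 4 (remaining 11 ft³)
37 ft³ → storage unit 1 (remaining 1 ft³)
30 ft³ → storage unit 2 (remaining 11 ft³)
19 ft³ → storage unit 5 (remaining 37 ft³)
12 ft³ → storage unit 5 (remaining 25 ft³)
Final storage units: [112,37] [109,30] [105,44] [97,42] [94,19,12] [87] [76].

7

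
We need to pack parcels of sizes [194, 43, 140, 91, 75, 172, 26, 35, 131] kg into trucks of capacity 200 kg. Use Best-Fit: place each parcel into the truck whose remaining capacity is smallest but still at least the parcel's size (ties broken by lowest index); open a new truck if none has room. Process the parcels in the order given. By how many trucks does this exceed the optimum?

Best-Fit: [194] [43,140] [91,75] [172,26] [35,131] → 5 trucks.
Total size 907 kg; any packing needs at least ⌈907/200⌉ = 5 trucks.
So 5 is already optimal.

0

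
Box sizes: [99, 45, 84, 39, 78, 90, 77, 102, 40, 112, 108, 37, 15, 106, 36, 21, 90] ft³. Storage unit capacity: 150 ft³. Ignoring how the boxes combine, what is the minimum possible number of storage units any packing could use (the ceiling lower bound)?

Total size = 99 + 45 + 84 + 39 + 78 + 90 + 77 + 102 + 40 + 112 + 108 + 37 + 15 + 106 + 36 + 21 + 90 = 1179 ft³.
⌈1179 / 150⌉ = 8.

8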